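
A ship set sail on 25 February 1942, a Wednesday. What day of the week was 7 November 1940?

Count forward from the earlier date (November 7, 1940) to the later (February 25, 1942):
November 1940: 30 − 7 = 23 days remain.
Then 14 full months totalling 427 days.
February 1–25, 1942: 25 days (1942 is not a leap year).
Total: 23 + 427 + 25 = 475 days.
475 mod 7 = 6, so 6 days before Wednesday is Thursday.

Thursday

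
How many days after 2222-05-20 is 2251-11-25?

10781

From May 20, 2222 to May 20, 2251: 29 years, of which 7 contain a Feb 29 — 22×365 + 7×366 = 10592 days.
May 2251: 31 − 20 = 11 days remain.
Then June (30), July (31), August (31), September (30), October (31): 30 + 31 + 31 + 30 + 31 = 153 days.
November 1–25, 2251: 25 days.
Residual: 189 days.
Total: 10781 days.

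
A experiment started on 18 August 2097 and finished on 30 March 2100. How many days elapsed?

August 18, 2097 → August 18, 2098: 365 days.
August 18, 2098 → August 18, 2099: 365 days.
August 2099: 31 − 18 = 13 days remain.
Then September (30), October (31), November (30), December (31), January (31), February 2100 (28): 30 + 31 + 30 + 31 + 31 + 28 = 181 days.
March 1–30, 2100: 30 days.
Residual: 224 days.
Total: 954 days.

954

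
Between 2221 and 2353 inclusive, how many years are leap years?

Years divisible by 4: 2224, 2228, …, 2352 — 33 in all.
Of these, 2300 is divisible by 100 but not 400, so not leap.
Leap years: 33 − 1 = 32.

32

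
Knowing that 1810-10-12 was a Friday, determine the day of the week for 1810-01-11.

Thursday

Count forward from the earlier date (January 11, 1810) to the later (October 12, 1810):
January 1810: 31 − 11 = 20 days remain.
Then February 1810 (28), March (31), April (30), May (31), June (30), July (31), August (31), September (30): 28 + 31 + 30 + 31 + 30 + 31 + 31 + 30 = 242 days.
October 1–12, 1810: 12 days.
Total: 20 + 242 + 12 = 274 days.
274 mod 7 = 1, so 1 day before Friday is Thursday.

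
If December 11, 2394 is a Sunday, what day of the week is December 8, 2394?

Thursday

Count forward from the earlier date (December 8, 2394) to the later (December 11, 2394):
Within December 2394: 11 − 8 = 3 days.
3 mod 7 = 3, so 3 days before Sunday is Thursday.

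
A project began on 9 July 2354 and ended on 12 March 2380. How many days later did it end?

9378

Day-of-year of July 9, 2354: 190.
Day-of-year of March 12, 2380: 72.
2354 has 365 days, so 365 − 190 = 175 days remain in 2354.
Full years 2355–2379: 19 common + 6 leap = 19×365 + 6×366 = 9131 days.
Total: 175 + 9131 + 72 = 9378 days.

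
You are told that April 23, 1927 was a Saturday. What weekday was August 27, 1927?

Saturday

April 1927: 30 − 23 = 7 days remain.
Then May (31), June (30), July (31): 31 + 30 + 31 = 92 days.
August 1–27, 1927: 27 days.
Total: 7 + 92 + 27 = 126 days.
126 is a multiple of 7, so August 27, 1927 falls on the same weekday: Saturday.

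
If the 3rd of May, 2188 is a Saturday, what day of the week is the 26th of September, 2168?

Monday

Count forward from the earlier date (September 26, 2168) to the later (May 3, 2188):
From September 26, 2168 to September 26, 2187: 19 years, of which 4 contain a Feb 29 — 15×365 + 4×366 = 6939 days.
September 2187: 30 − 26 = 4 days remain.
Then October (31), November (30), December (31), January (31), February 2188 (29), March (31), April (30): 31 + 30 + 31 + 31 + 29 + 31 + 30 = 213 days.
May 1–3, 2188: 3 days.
Residual: 220 days.
Total: 7159 days.
7159 mod 7 = 5, so 5 days before Saturday is Monday.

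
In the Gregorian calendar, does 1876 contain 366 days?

Yes

1876 is a leap year.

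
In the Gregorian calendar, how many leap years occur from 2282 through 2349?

Years divisible by 4: 2284, 2288, …, 2348 — 17 in all.
Of these, 2300 is divisible by 100 but not 400, so not leap.
Leap years: 17 − 1 = 16.

16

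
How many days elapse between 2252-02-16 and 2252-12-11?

299

February 2252: 29 − 16 = 13 days remain (2252 is a leap year, so February has 29 days).
Then 9 full months totalling 275 days.
December 1–11, 2252: 11 days.
Total: 13 + 275 + 11 = 299 days.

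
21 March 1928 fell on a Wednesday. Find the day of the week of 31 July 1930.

Day-of-year of March 21, 1928: 81.
Day-of-year of July 31, 1930: 212.
1928 has 366 days, so 366 − 81 = 285 days remain in 1928.
Full years: 1929: 365. Sum = 365.
Total: 285 + 365 + 212 = 862 days.
862 mod 7 = 1, so 1 day after Wednesday is Thursday.

Thursday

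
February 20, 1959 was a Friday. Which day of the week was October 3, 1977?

From February 20, 1959 to February 20, 1977: 18 years, of which 5 contain a Feb 29 — 13×365 + 5×366 = 6575 days.
February 1977: 28 − 20 = 8 days remain (1977 is not a leap year, so February has 28 days).
Then March (31), April (30), May (31), June (30), July (31), August (31), September (30): 31 + 30 + 31 + 30 + 31 + 31 + 30 = 214 days.
October 1–3, 1977: 3 days.
Residual: 225 days.
Total: 6800 days.
6800 mod 7 = 3, so 3 days after Friday is Monday.

Monday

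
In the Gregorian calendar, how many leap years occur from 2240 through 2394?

Years divisible by 4: 2240, 2244, …, 2392 — 39 in all.
Of these, 2300 is divisible by 100 but not 400, so not leap.
Leap years: 39 − 1 = 38.

38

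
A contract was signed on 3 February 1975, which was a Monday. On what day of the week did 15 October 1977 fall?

Saturday

February 1975: 28 − 3 = 25 days remain (1975 is not a leap year, so February has 28 days).
Then 31 full months totalling 945 days.
October 1–15, 1977: 15 days.
Total: 25 + 945 + 15 = 985 days.
985 mod 7 = 5, so 5 days after Monday is Saturday.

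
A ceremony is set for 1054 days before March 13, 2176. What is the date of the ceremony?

April 24, 2173

Count 1054 days before March 13, 2176:
Day-of-year of April 24, 2173: 114.
Day-of-year of March 13, 2176: 73.
2173 has 365 days, so 365 − 114 = 251 days remain in 2173.
Full years: 2174: 365; 2175: 365. Sum = 730.
Total: 251 + 730 + 73 = 1054 days.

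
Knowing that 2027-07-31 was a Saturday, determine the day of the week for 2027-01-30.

Saturday

Count forward from the earlier date (January 30, 2027) to the later (July 31, 2027):
January 2027: 31 − 30 = 1 day remains.
Then February 2027 (28), March (31), April (30), May (31), June (30): 28 + 31 + 30 + 31 + 30 = 150 days.
July 1–31, 2027: 31 days.
Total: 1 + 150 + 31 = 182 days.
182 is a multiple of 7, so 2027-01-30 falls on the same weekday: Saturday.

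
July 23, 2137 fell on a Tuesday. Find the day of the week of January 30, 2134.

Saturday

Count forward from the earlier date (January 30, 2134) to the later (July 23, 2137):
January 30, 2134 → January 30, 2135: 365 days.
January 30, 2135 → January 30, 2136: 365 days.
January 30, 2136 → January 30, 2137: 366 days (2136 is a leap year).
January 2137: 31 − 30 = 1 day remains.
Then February 2137 (28), March (31), April (30), May (31), June (30): 28 + 31 + 30 + 31 + 30 = 150 days.
July 1–23, 2137: 23 days.
Residual: 174 days.
Total: 1270 days.
1270 mod 7 = 3, so 3 days before Tuesday is Saturday.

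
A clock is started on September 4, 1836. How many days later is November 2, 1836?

September 1836: 30 − 4 = 26 days remain.
Then October (31): 31 days.
November 1–2, 1836: 2 days.
Total: 26 + 31 + 2 = 59 days.

59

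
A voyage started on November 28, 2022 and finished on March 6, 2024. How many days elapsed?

Day-of-year of November 28, 2022: 332.
Day-of-year of March 6, 2024: 66.
2022 has 365 days, so 365 − 332 = 33 days remain in 2022.
Full years: 2023: 365. Sum = 365.
Total: 33 + 365 + 66 = 464 days.

464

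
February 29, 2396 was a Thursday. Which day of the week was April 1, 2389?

Count forward from the earlier date (April 1, 2389) to the later (February 29, 2396):
Day-of-year of April 1, 2389: 91.
Day-of-year of February 29, 2396: 60.
2389 has 365 days, so 365 − 91 = 274 days remain in 2389.
Full years: 2390: 365; 2391: 365; 2392: 366; 2393: 365; 2394: 365; 2395: 365. Sum = 2191.
Total: 274 + 2191 + 60 = 2525 days.
2525 mod 7 = 5, so 5 days before Thursday is Saturday.

Saturday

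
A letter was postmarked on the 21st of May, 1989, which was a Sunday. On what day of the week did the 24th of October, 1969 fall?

Count forward from the earlier date (October 24, 1969) to the later (May 21, 1989):
From October 24, 1969 to October 24, 1988: 19 years, of which 5 contain a Feb 29 — 14×365 + 5×366 = 6940 days.
October 1988: 31 − 24 = 7 days remain.
Then November (30), December (31), January (31), February 1989 (28), March (31), April (30): 30 + 31 + 31 + 28 + 31 + 30 = 181 days.
May 1–21, 1989: 21 days.
Residual: 209 days.
Total: 7149 days.
7149 mod 7 = 2, so 2 days before Sunday is Friday.

Friday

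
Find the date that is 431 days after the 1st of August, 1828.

the 6th of October, 1829

Count 431 days after August 1, 1828:
August 1828: 31 − 1 = 30 days remain.
Then 13 full months totalling 395 days.
October 1–6, 1829: 6 days.
Total: 30 + 395 + 6 = 431 days.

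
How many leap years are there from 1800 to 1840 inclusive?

10

Years divisible by 4 in [1800, 1840]: 1800, 1804, 1808, 1812, 1816, 1820, 1824, 1828, 1832, 1836, 1840.
Of these, 1800 is divisible by 100 but not 400, so not leap.
Leap years: 11 − 1 = 10.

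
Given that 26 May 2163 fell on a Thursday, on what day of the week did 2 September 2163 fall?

May 2163: 31 − 26 = 5 days remain.
Then June (30), July (31), August (31): 30 + 31 + 31 = 92 days.
September 1–2, 2163: 2 days.
Total: 5 + 92 + 2 = 99 days.
99 mod 7 = 1, so 1 day after Thursday is Friday.

Friday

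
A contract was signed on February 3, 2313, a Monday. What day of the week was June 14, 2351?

Thursday

Day-of-year of February 3, 2313: 34.
Day-of-year of June 14, 2351: 165.
2313 has 365 days, so 365 − 34 = 331 days remain in 2313.
Full years 2314–2350: 28 common + 9 leap = 28×365 + 9×366 = 13514 days.
Total: 331 + 13514 + 165 = 14010 days.
14010 mod 7 = 3, so 3 days after Monday is Thursday.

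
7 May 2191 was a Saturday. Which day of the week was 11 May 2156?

Tuesday

Count forward from the earlier date (May 11, 2156) to the later (May 7, 2191):
Day-of-year of May 11, 2156: 132.
Day-of-year of May 7, 2191: 127.
2156 has 366 days, so 366 − 132 = 234 days remain in 2156.
Full years 2157–2190: 26 common + 8 leap = 26×365 + 8×366 = 12418 days.
Total: 234 + 12418 + 127 = 12779 days.
12779 mod 7 = 4, so 4 days before Saturday is Tuesday.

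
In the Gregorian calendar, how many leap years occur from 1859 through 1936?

Years divisible by 4: 1860, 1864, …, 1936 — 20 in all.
Of these, 1900 is divisible by 100 but not 400, so not leap.
Leap years: 20 − 1 = 19.

19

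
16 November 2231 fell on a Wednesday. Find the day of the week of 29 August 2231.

Count forward from the earlier date (August 29, 2231) to the later (November 16, 2231):
August 2231: 31 − 29 = 2 days remain.
Then September (30), October (31): 30 + 31 = 61 days.
November 1–16, 2231: 16 days.
Total: 2 + 61 + 16 = 79 days.
79 mod 7 = 2, so 2 days before Wednesday is Monday.

Monday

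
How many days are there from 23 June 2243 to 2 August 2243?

June 2243: 30 − 23 = 7 days remain.
Then July (31): 31 days.
August 1–2, 2243: 2 days.
Total: 7 + 31 + 2 = 40 days.

40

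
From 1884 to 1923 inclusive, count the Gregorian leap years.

Years divisible by 4 in [1884, 1923]: 1884, 1888, 1892, 1896, 1900, 1904, 1908, 1912, 1916, 1920.
Of these, 1900 is divisible by 100 but not 400, so not leap.
Leap years: 10 − 1 = 9.

9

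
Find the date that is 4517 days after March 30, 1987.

August 11, 1999

Count 4517 days after March 30, 1987:
Day-of-year of March 30, 1987: 89.
Day-of-year of August 11, 1999: 223.
1987 has 365 days, so 365 − 89 = 276 days remain in 1987.
Full years 1988–1998: 8 common + 3 leap = 8×365 + 3×366 = 4018 days.
Total: 276 + 4018 + 223 = 4517 days.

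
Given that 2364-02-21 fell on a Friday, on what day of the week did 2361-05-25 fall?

Count forward from the earlier date (May 25, 2361) to the later (February 21, 2364):
May 25, 2361 → May 25, 2362: 365 days.
May 25, 2362 → May 25, 2363: 365 days.
May 2363: 31 − 25 = 6 days remain.
Then June (30), July (31), August (31), September (30), October (31), November (30), December (31), January (31): 30 + 31 + 31 + 30 + 31 + 30 + 31 + 31 = 245 days.
February 1–21, 2364: 21 days (2364 is a leap year).
Residual: 272 days.
Total: 1002 days.
1002 mod 7 = 1, so 1 day before Friday is Thursday.

Thursday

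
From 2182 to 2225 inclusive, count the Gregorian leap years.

Years divisible by 4 in [2182, 2225]: 2184, 2188, 2192, 2196, 2200, 2204, 2208, 2212, 2216, 2220, 2224.
Of these, 2200 is divisible by 100 but not 400, so not leap.
Leap years: 11 − 1 = 10.

10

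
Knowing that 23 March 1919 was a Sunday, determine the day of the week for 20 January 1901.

Count forward from the earlier date (January 20, 1901) to the later (March 23, 1919):
Day-of-year of January 20, 1901: 20.
Day-of-year of March 23, 1919: 82.
1901 has 365 days, so 365 − 20 = 345 days remain in 1901.
Full years 1902–1918: 13 common + 4 leap = 13×365 + 4×366 = 6209 days.
Total: 345 + 6209 + 82 = 6636 days.
6636 is a multiple of 7, so 20 January 1901 falls on the same weekday: Sunday.

Sunday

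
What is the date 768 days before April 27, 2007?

March 20, 2005

Count 768 days before April 27, 2007:
March 20, 2005 → March 20, 2006: 365 days.
March 20, 2006 → March 20, 2007: 365 days.
March 2007: 31 − 20 = 11 days remain.
April 1–27, 2007: 27 days.
Residual: 38 days.
Total: 768 days.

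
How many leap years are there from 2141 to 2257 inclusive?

28

Years divisible by 4: 2144, 2148, …, 2256 — 29 in all.
Of these, 2200 is divisible by 100 but not 400, so not leap.
Leap years: 29 − 1 = 28.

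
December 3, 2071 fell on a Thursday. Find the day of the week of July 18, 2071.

Count forward from the earlier date (July 18, 2071) to the later (December 3, 2071):
July 2071: 31 − 18 = 13 days remain.
Then August (31), September (30), October (31), November (30): 31 + 30 + 31 + 30 = 122 days.
December 1–3, 2071: 3 days.
Total: 13 + 122 + 3 = 138 days.
138 mod 7 = 5, so 5 days before Thursday is Saturday.

Saturday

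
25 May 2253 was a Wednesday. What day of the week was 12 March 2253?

Saturday

Count forward from the earlier date (March 12, 2253) to the later (May 25, 2253):
March 2253: 31 − 12 = 19 days remain.
Then April (30): 30 days.
May 1–25, 2253: 25 days.
Total: 19 + 30 + 25 = 74 days.
74 mod 7 = 4, so 4 days before Wednesday is Saturday.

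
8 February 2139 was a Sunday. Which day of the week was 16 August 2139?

February 2139: 28 − 8 = 20 days remain (2139 is not a leap year, so February has 28 days).
Then March (31), April (30), May (31), June (30), July (31): 31 + 30 + 31 + 30 + 31 = 153 days.
August 1–16, 2139: 16 days.
Total: 20 + 153 + 16 = 189 days.
189 is a multiple of 7, so 16 August 2139 falls on the same weekday: Sunday.

Sunday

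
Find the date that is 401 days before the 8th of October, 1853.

the 2nd of September, 1852

Count 401 days before October 8, 1853:
Day-of-year of September 2, 1852: 246.
Day-of-year of October 8, 1853: 281.
1852 has 366 days, so 366 − 246 = 120 days remain in 1852.
Total: 120 + 281 = 401 days.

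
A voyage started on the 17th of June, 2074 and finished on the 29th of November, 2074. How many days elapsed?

165

June 2074: 30 − 17 = 13 days remain.
Then July (31), August (31), September (30), October (31): 31 + 31 + 30 + 31 = 123 days.
November 1–29, 2074: 29 days.
Total: 13 + 123 + 29 = 165 days.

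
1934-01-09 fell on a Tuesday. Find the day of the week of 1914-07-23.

Count forward from the earlier date (July 23, 1914) to the later (January 9, 1934):
From July 23, 1914 to July 23, 1933: 19 years, of which 5 contain a Feb 29 — 14×365 + 5×366 = 6940 days.
July 1933: 31 − 23 = 8 days remain.
Then August (31), September (30), October (31), November (30), December (31): 31 + 30 + 31 + 30 + 31 = 153 days.
January 1–9, 1934: 9 days.
Residual: 170 days.
Total: 7110 days.
7110 mod 7 = 5, so 5 days before Tuesday is Thursday.

Thursday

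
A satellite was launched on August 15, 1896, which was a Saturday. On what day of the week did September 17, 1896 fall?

Thursday

August 1896: 31 − 15 = 16 days remain.
September 1–17, 1896: 17 days.
Total: 16 + 17 = 33 days.
33 mod 7 = 5, so 5 days after Saturday is Thursday.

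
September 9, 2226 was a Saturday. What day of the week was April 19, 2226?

Wednesday

Count forward from the earlier date (April 19, 2226) to the later (September 9, 2226):
April 2226: 30 − 19 = 11 days remain.
Then May (31), June (30), July (31), August (31): 31 + 30 + 31 + 31 = 123 days.
September 1–9, 2226: 9 days.
Total: 11 + 123 + 9 = 143 days.
143 mod 7 = 3, so 3 days before Saturday is Wednesday.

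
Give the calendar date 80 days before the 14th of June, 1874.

the 26th of March, 1874

Count 80 days before June 14, 1874:
March 1874: 31 − 26 = 5 days remain.
Then April (30), May (31): 30 + 31 = 61 days.
June 1–14, 1874: 14 days.
Total: 5 + 61 + 14 = 80 days.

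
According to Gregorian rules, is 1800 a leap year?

No

1800 is not a leap year (divisible by 100 but not 400).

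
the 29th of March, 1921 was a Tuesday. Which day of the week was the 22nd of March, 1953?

Sunday

From March 29, 1921 to March 29, 1952: 31 years, of which 8 contain a Feb 29 — 23×365 + 8×366 = 11323 days.
March 1952: 31 − 29 = 2 days remain.
Then 11 full months totalling 334 days.
March 1–22, 1953: 22 days.
Residual: 358 days.
Total: 11681 days.
11681 mod 7 = 5, so 5 days after Tuesday is Sunday.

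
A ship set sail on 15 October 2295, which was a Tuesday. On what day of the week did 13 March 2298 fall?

Day-of-year of October 15, 2295: 288.
Day-of-year of March 13, 2298: 72.
2295 has 365 days, so 365 − 288 = 77 days remain in 2295.
Full years: 2296: 366; 2297: 365. Sum = 731.
Total: 77 + 731 + 72 = 880 days.
880 mod 7 = 5, so 5 days after Tuesday is Sunday.

Sunday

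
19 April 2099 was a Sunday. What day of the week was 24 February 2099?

Tuesday

Count forward from the earlier date (February 24, 2099) to the later (April 19, 2099):
February 2099: 28 − 24 = 4 days remain (2099 is not a leap year, so February has 28 days).
Then March (31): 31 days.
April 1–19, 2099: 19 days.
Total: 4 + 31 + 19 = 54 days.
54 mod 7 = 5, so 5 days before Sunday is Tuesday.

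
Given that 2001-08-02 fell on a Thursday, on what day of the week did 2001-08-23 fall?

Thursday

Within August 2001: 23 − 2 = 21 days.
21 is a multiple of 7, so 2001-08-23 falls on the same weekday: Thursday.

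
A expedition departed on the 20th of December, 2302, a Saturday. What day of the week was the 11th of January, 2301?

Friday

Count forward from the earlier date (January 11, 2301) to the later (December 20, 2302):
Day-of-year of January 11, 2301: 11.
Day-of-year of December 20, 2302: 354.
2301 has 365 days, so 365 − 11 = 354 days remain in 2301.
Total: 354 + 354 = 708 days.
708 mod 7 = 1, so 1 day before Saturday is Friday.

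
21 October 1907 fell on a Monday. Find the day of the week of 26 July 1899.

Count forward from the earlier date (July 26, 1899) to the later (October 21, 1907):
Day-of-year of July 26, 1899: 207.
Day-of-year of October 21, 1907: 294.
1899 has 365 days, so 365 − 207 = 158 days remain in 1899.
Full years 1900–1906: 6 common + 1 leap = 6×365 + 1×366 = 2556 days.
Total: 158 + 2556 + 294 = 3008 days.
3008 mod 7 = 5, so 5 days before Monday is Wednesday.

Wednesday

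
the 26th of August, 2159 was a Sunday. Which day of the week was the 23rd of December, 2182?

From August 26, 2159 to August 26, 2182: 23 years, of which 6 contain a Feb 29 — 17×365 + 6×366 = 8401 days.
August 2182: 31 − 26 = 5 days remain.
Then September (30), October (31), November (30): 30 + 31 + 30 = 91 days.
December 1–23, 2182: 23 days.
Residual: 119 days.
Total: 8520 days.
8520 mod 7 = 1, so 1 day after Sunday is Monday.

Monday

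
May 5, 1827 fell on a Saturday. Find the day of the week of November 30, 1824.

Tuesday

Count forward from the earlier date (November 30, 1824) to the later (May 5, 1827):
November 30, 1824 → November 30, 1825: 365 days.
November 30, 1825 → November 30, 1826: 365 days.
November 1826: 30 − 30 = 0 days remain.
Then December (31), January (31), February 1827 (28), March (31), April (30): 31 + 31 + 28 + 31 + 30 = 151 days.
May 1–5, 1827: 5 days.
Residual: 156 days.
Total: 886 days.
886 mod 7 = 4, so 4 days before Saturday is Tuesday.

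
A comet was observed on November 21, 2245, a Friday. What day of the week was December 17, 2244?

Tuesday

Count forward from the earlier date (December 17, 2244) to the later (November 21, 2245):
December 2244: 31 − 17 = 14 days remain.
Then 10 full months totalling 304 days.
November 1–21, 2245: 21 days.
Residual: 339 days.
Total: 339 days.
339 mod 7 = 3, so 3 days before Friday is Tuesday.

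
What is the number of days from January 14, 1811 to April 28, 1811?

January 1811: 31 − 14 = 17 days remain.
Then February 1811 (28), March (31): 28 + 31 = 59 days.
April 1–28, 1811: 28 days.
Total: 17 + 59 + 28 = 104 days.

104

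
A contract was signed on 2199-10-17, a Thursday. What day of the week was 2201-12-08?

October 2199: 31 − 17 = 14 days remain.
Then 25 full months totalling 760 days.
December 1–8, 2201: 8 days.
Total: 14 + 760 + 8 = 782 days.
782 mod 7 = 5, so 5 days after Thursday is Tuesday.

Tuesday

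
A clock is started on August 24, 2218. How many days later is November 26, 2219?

Day-of-year of August 24, 2218: 236.
Day-of-year of November 26, 2219: 330.
2218 has 365 days, so 365 − 236 = 129 days remain in 2218.
Total: 129 + 330 = 459 days.

459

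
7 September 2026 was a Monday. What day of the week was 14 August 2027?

Day-of-year of September 7, 2026: 250.
Day-of-year of August 14, 2027: 226.
2026 has 365 days, so 365 − 250 = 115 days remain in 2026.
Total: 115 + 226 = 341 days.
341 mod 7 = 5, so 5 days after Monday is Saturday.

Saturday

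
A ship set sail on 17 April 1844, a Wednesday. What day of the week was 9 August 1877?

Thursday

From April 17, 1844 to April 17, 1877: 33 years, of which 8 contain a Feb 29 — 25×365 + 8×366 = 12053 days.
April 1877: 30 − 17 = 13 days remain.
Then May (31), June (30), July (31): 31 + 30 + 31 = 92 days.
August 1–9, 1877: 9 days.
Residual: 114 days.
Total: 12167 days.
12167 mod 7 = 1, so 1 day after Wednesday is Thursday.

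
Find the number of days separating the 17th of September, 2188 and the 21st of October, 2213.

9164

Day-of-year of September 17, 2188: 261.
Day-of-year of October 21, 2213: 294.
2188 has 366 days, so 366 − 261 = 105 days remain in 2188.
Full years 2189–2212: 19 common + 5 leap = 19×365 + 5×366 = 8765 days.
Total: 105 + 8765 + 294 = 9164 days.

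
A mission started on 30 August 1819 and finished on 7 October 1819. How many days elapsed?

38

August 1819: 31 − 30 = 1 day remains.
Then September (30): 30 days.
October 1–7, 1819: 7 days.
Total: 1 + 30 + 7 = 38 days.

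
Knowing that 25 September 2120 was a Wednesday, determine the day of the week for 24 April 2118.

Sunday

Count forward from the earlier date (April 24, 2118) to the later (September 25, 2120):
Day-of-year of April 24, 2118: 114.
Day-of-year of September 25, 2120: 269.
2118 has 365 days, so 365 − 114 = 251 days remain in 2118.
Full years: 2119: 365. Sum = 365.
Total: 251 + 365 + 269 = 885 days.
885 mod 7 = 3, so 3 days before Wednesday is Sunday.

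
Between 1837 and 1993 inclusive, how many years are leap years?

Years divisible by 4: 1840, 1844, …, 1992 — 39 in all.
Of these, 1900 is divisible by 100 but not 400, so not leap.
Leap years: 39 − 1 = 38.

38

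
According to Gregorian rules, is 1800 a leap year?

No

1800 is not a leap year (divisible by 100 but not 400).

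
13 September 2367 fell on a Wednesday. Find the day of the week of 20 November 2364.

Friday

Count forward from the earlier date (November 20, 2364) to the later (September 13, 2367):
Day-of-year of November 20, 2364: 325.
Day-of-year of September 13, 2367: 256.
2364 has 366 days, so 366 − 325 = 41 days remain in 2364.
Full years: 2365: 365; 2366: 365. Sum = 730.
Total: 41 + 730 + 256 = 1027 days.
1027 mod 7 = 5, so 5 days before Wednesday is Friday.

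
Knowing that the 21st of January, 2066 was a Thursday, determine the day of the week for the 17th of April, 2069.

Wednesday

Day-of-year of January 21, 2066: 21.
Day-of-year of April 17, 2069: 107.
2066 has 365 days, so 365 − 21 = 344 days remain in 2066.
Full years: 2067: 365; 2068: 366. Sum = 731.
Total: 344 + 731 + 107 = 1182 days.
1182 mod 7 = 6, so 6 days after Thursday is Wednesday.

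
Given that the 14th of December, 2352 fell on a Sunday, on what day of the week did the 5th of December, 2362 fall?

Wednesday

From December 14, 2352 to December 14, 2361: 9 years, of which 2 contain a Feb 29 — 7×365 + 2×366 = 3287 days.
December 2361: 31 − 14 = 17 days remain.
Then 11 full months totalling 334 days.
December 1–5, 2362: 5 days.
Residual: 356 days.
Total: 3643 days.
3643 mod 7 = 3, so 3 days after Sunday is Wednesday.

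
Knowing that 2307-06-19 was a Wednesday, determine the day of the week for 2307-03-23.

Saturday

Count forward from the earlier date (March 23, 2307) to the later (June 19, 2307):
March 2307: 31 − 23 = 8 days remain.
Then April (30), May (31): 30 + 31 = 61 days.
June 1–19, 2307: 19 days.
Total: 8 + 61 + 19 = 88 days.
88 mod 7 = 4, so 4 days before Wednesday is Saturday.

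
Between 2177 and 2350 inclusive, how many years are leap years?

Years divisible by 4: 2180, 2184, …, 2348 — 43 in all.
Of these, 2200, 2300 are divisible by 100 but not 400, so not leap.
Leap years: 43 − 2 = 41.

41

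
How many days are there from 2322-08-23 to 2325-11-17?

1182

August 23, 2322 → August 23, 2323: 365 days.
August 23, 2323 → August 23, 2324: 366 days (2324 is a leap year).
August 23, 2324 → August 23, 2325: 365 days.
August 2325: 31 − 23 = 8 days remain.
Then September (30), October (31): 30 + 31 = 61 days.
November 1–17, 2325: 17 days.
Residual: 86 days.
Total: 1182 days.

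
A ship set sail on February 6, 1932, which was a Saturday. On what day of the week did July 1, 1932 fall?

Friday

February 1932: 29 − 6 = 23 days remain (1932 is a leap year, so February has 29 days).
Then March (31), April (30), May (31), June (30): 31 + 30 + 31 + 30 = 122 days.
July 1, 1932: 1 day.
Total: 23 + 122 + 1 = 146 days.
146 mod 7 = 6, so 6 days after Saturday is Friday.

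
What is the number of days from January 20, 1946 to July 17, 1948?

909

Day-of-year of January 20, 1946: 20.
Day-of-year of July 17, 1948: 199.
1946 has 365 days, so 365 − 20 = 345 days remain in 1946.
Full years: 1947: 365. Sum = 365.
Total: 345 + 365 + 199 = 909 days.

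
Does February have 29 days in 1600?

1600 is a leap year (divisible by 400).

Yes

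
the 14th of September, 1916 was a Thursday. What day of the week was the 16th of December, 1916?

Saturday

September 1916: 30 − 14 = 16 days remain.
Then October (31), November (30): 31 + 30 = 61 days.
December 1–16, 1916: 16 days.
Total: 16 + 61 + 16 = 93 days.
93 mod 7 = 2, so 2 days after Thursday is Saturday.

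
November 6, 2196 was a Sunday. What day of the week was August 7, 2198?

November 6, 2196 → November 6, 2197: 365 days.
November 2197: 30 − 6 = 24 days remain.
Then December (31), January (31), February 2198 (28), March (31), April (30), May (31), June (30), July (31): 31 + 31 + 28 + 31 + 30 + 31 + 30 + 31 = 243 days.
August 1–7, 2198: 7 days.
Residual: 274 days.
Total: 639 days.
639 mod 7 = 2, so 2 days after Sunday is Tuesday.

Tuesday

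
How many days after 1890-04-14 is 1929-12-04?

14478

Day-of-year of April 14, 1890: 104.
Day-of-year of December 4, 1929: 338.
1890 has 365 days, so 365 − 104 = 261 days remain in 1890.
Full years 1891–1928: 29 common + 9 leap = 29×365 + 9×366 = 13879 days.
Total: 261 + 13879 + 338 = 14478 days.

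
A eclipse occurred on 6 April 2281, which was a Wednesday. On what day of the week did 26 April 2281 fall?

Tuesday

Within April 2281: 26 − 6 = 20 days.
20 mod 7 = 6, so 6 days after Wednesday is Tuesday.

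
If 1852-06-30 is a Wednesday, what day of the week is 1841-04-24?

Count forward from the earlier date (April 24, 1841) to the later (June 30, 1852):
Day-of-year of April 24, 1841: 114.
Day-of-year of June 30, 1852: 182.
1841 has 365 days, so 365 − 114 = 251 days remain in 1841.
Full years 1842–1851: 8 common + 2 leap = 8×365 + 2×366 = 3652 days.
Total: 251 + 3652 + 182 = 4085 days.
4085 mod 7 = 4, so 4 days before Wednesday is Saturday.

Saturday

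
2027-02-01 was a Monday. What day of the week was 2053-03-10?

Day-of-year of February 1, 2027: 32.
Day-of-year of March 10, 2053: 69.
2027 has 365 days, so 365 − 32 = 333 days remain in 2027.
Full years 2028–2052: 18 common + 7 leap = 18×365 + 7×366 = 9132 days.
Total: 333 + 9132 + 69 = 9534 days.
9534 is a multiple of 7, so 2053-03-10 falls on the same weekday: Monday.

Monday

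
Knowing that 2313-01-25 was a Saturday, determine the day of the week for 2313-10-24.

January 2313: 31 − 25 = 6 days remain.
Then February 2313 (28), March (31), April (30), May (31), June (30), July (31), August (31), September (30): 28 + 31 + 30 + 31 + 30 + 31 + 31 + 30 = 242 days.
October 1–24, 2313: 24 days.
Total: 6 + 242 + 24 = 272 days.
272 mod 7 = 6, so 6 days after Saturday is Friday.

Friday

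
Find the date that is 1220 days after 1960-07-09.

1963-11-11

Count 1220 days after July 9, 1960:
July 9, 1960 → July 9, 1961: 365 days.
July 9, 1961 → July 9, 1962: 365 days.
July 9, 1962 → July 9, 1963: 365 days.
July 1963: 31 − 9 = 22 days remain.
Then August (31), September (30), October (31): 31 + 30 + 31 = 92 days.
November 1–11, 1963: 11 days.
Residual: 125 days.
Total: 1220 days.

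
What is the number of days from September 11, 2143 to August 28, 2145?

717

September 11, 2143 → September 11, 2144: 366 days (2144 is a leap year).
September 2144: 30 − 11 = 19 days remain.
Then 10 full months totalling 304 days.
August 1–28, 2145: 28 days.
Residual: 351 days.
Total: 717 days.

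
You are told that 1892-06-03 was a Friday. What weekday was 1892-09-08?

June 1892: 30 − 3 = 27 days remain.
Then July (31), August (31): 31 + 31 = 62 days.
September 1–8, 1892: 8 days.
Total: 27 + 62 + 8 = 97 days.
97 mod 7 = 6, so 6 days after Friday is Thursday.

Thursday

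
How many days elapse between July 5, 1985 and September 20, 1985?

July 1985: 31 − 5 = 26 days remain.
Then August (31): 31 days.
September 1–20, 1985: 20 days.
Total: 26 + 31 + 20 = 77 days.

77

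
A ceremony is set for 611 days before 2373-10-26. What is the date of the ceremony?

2372-02-23

Count 611 days before October 26, 2373:
February 23, 2372 → February 23, 2373: 366 days (2372 is a leap year).
February 2373: 28 − 23 = 5 days remain (2373 is not a leap year, so February has 28 days).
Then March (31), April (30), May (31), June (30), July (31), August (31), September (30): 31 + 30 + 31 + 30 + 31 + 31 + 30 = 214 days.
October 1–26, 2373: 26 days.
Residual: 245 days.
Total: 611 days.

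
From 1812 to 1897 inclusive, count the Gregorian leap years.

Years divisible by 4: 1812, 1816, …, 1896 — 22 in all.
No century exceptions apply. Count: 22.

22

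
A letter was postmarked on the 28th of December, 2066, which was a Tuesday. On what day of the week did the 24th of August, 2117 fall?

Day-of-year of December 28, 2066: 362.
Day-of-year of August 24, 2117: 236.
2066 has 365 days, so 365 − 362 = 3 days remain in 2066.
Full years 2067–2116: 38 common + 12 leap = 38×365 + 12×366 = 18262 days.
Total: 3 + 18262 + 236 = 18501 days.
18501 is a multiple of 7, so the 24th of August, 2117 falls on the same weekday: Tuesday.

Tuesday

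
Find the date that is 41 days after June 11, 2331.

July 22, 2331

Count 41 days after June 11, 2331:
June 2331: 30 − 11 = 19 days remain.
July 1–22, 2331: 22 days.
Total: 19 + 22 = 41 days.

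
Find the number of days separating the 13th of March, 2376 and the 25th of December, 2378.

1017

March 2376: 31 − 13 = 18 days remain.
Then 32 full months totalling 974 days.
December 1–25, 2378: 25 days.
Total: 18 + 974 + 25 = 1017 days.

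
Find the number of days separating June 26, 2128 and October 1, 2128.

97

June 2128: 30 − 26 = 4 days remain.
Then July (31), August (31), September (30): 31 + 31 + 30 = 92 days.
October 1, 2128: 1 day.
Total: 4 + 92 + 1 = 97 days.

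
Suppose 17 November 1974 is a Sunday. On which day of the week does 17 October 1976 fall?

Day-of-year of November 17, 1974: 321.
Day-of-year of October 17, 1976: 291.
1974 has 365 days, so 365 − 321 = 44 days remain in 1974.
Full years: 1975: 365. Sum = 365.
Total: 44 + 365 + 291 = 700 days.
700 is a multiple of 7, so 17 October 1976 falls on the same weekday: Sunday.

Sunday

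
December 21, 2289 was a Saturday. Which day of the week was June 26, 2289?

Count forward from the earlier date (June 26, 2289) to the later (December 21, 2289):
June 2289: 30 − 26 = 4 days remain.
Then July (31), August (31), September (30), October (31), November (30): 31 + 31 + 30 + 31 + 30 = 153 days.
December 1–21, 2289: 21 days.
Total: 4 + 153 + 21 = 178 days.
178 mod 7 = 3, so 3 days before Saturday is Wednesday.

Wednesday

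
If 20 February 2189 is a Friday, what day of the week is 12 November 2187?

Monday

Count forward from the earlier date (November 12, 2187) to the later (February 20, 2189):
November 12, 2187 → November 12, 2188: 366 days (2188 is a leap year).
November 2188: 30 − 12 = 18 days remain.
Then December (31), January (31): 31 + 31 = 62 days.
February 1–20, 2189: 20 days (2189 is not a leap year).
Residual: 100 days.
Total: 466 days.
466 mod 7 = 4, so 4 days before Friday is Monday.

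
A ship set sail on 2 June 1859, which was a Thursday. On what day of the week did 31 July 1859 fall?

June 1859: 30 − 2 = 28 days remain.
July 1–31, 1859: 31 days.
Total: 28 + 31 = 59 days.
59 mod 7 = 3, so 3 days after Thursday is Sunday.

Sunday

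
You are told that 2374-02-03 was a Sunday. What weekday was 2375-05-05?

Monday

February 2374: 28 − 3 = 25 days remain (2374 is not a leap year, so February has 28 days).
Then 14 full months totalling 426 days.
May 1–5, 2375: 5 days.
Total: 25 + 426 + 5 = 456 days.
456 mod 7 = 1, so 1 day after Sunday is Monday.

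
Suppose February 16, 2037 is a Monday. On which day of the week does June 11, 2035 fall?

Monday

Count forward from the earlier date (June 11, 2035) to the later (February 16, 2037):
June 11, 2035 → June 11, 2036: 366 days (2036 is a leap year).
June 2036: 30 − 11 = 19 days remain.
Then July (31), August (31), September (30), October (31), November (30), December (31), January (31): 31 + 31 + 30 + 31 + 30 + 31 + 31 = 215 days.
February 1–16, 2037: 16 days (2037 is not a leap year).
Residual: 250 days.
Total: 616 days.
616 is a multiple of 7, so June 11, 2035 falls on the same weekday: Monday.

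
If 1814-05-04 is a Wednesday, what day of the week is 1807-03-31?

Count forward from the earlier date (March 31, 1807) to the later (May 4, 1814):
From March 31, 1807 to March 31, 1814: 7 years, of which 2 contain a Feb 29 — 5×365 + 2×366 = 2557 days.
March 1814: 31 − 31 = 0 days remain.
Then April (30): 30 days.
May 1–4, 1814: 4 days.
Residual: 34 days.
Total: 2591 days.
2591 mod 7 = 1, so 1 day before Wednesday is Tuesday.

Tuesday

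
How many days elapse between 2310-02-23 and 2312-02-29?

Day-of-year of February 23, 2310: 54.
Day-of-year of February 29, 2312: 60.
2310 has 365 days, so 365 − 54 = 311 days remain in 2310.
Full years: 2311: 365. Sum = 365.
Total: 311 + 365 + 60 = 736 days.

736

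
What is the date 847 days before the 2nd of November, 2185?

the 9th of July, 2183

Count 847 days before November 2, 2185:
July 9, 2183 → July 9, 2184: 366 days (2184 is a leap year).
July 9, 2184 → July 9, 2185: 365 days.
July 2185: 31 − 9 = 22 days remain.
Then August (31), September (30), October (31): 31 + 30 + 31 = 92 days.
November 1–2, 2185: 2 days.
Residual: 116 days.
Total: 847 days.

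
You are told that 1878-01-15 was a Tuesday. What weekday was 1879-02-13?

Thursday

January 15, 1878 → January 15, 1879: 365 days.
January 1879: 31 − 15 = 16 days remain.
February 1–13, 1879: 13 days (1879 is not a leap year).
Residual: 29 days.
Total: 394 days.
394 mod 7 = 2, so 2 days after Tuesday is Thursday.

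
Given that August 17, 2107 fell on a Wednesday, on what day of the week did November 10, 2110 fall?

Day-of-year of August 17, 2107: 229.
Day-of-year of November 10, 2110: 314.
2107 has 365 days, so 365 − 229 = 136 days remain in 2107.
Full years: 2108: 366; 2109: 365. Sum = 731.
Total: 136 + 731 + 314 = 1181 days.
1181 mod 7 = 5, so 5 days after Wednesday is Monday.

Monday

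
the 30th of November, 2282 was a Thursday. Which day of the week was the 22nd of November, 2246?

Count forward from the earlier date (November 22, 2246) to the later (November 30, 2282):
From November 22, 2246 to November 22, 2282: 36 years, of which 9 contain a Feb 29 — 27×365 + 9×366 = 13149 days.
Within November 2282: 30 − 22 = 8 days.
Total: 13157 days.
13157 mod 7 = 4, so 4 days before Thursday is Sunday.

Sunday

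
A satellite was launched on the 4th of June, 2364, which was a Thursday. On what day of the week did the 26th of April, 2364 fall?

Sunday

Count forward from the earlier date (April 26, 2364) to the later (June 4, 2364):
April 2364: 30 − 26 = 4 days remain.
Then May (31): 31 days.
June 1–4, 2364: 4 days.
Total: 4 + 31 + 4 = 39 days.
39 mod 7 = 4, so 4 days before Thursday is Sunday.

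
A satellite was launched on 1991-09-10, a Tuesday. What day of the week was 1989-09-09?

Saturday

Count forward from the earlier date (September 9, 1989) to the later (September 10, 1991):
Day-of-year of September 9, 1989: 252.
Day-of-year of September 10, 1991: 253.
1989 has 365 days, so 365 − 252 = 113 days remain in 1989.
Full years: 1990: 365. Sum = 365.
Total: 113 + 365 + 253 = 731 days.
731 mod 7 = 3, so 3 days before Tuesday is Saturday.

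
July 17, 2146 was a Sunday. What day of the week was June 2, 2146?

Count forward from the earlier date (June 2, 2146) to the later (July 17, 2146):
June 2146: 30 − 2 = 28 days remain.
July 1–17, 2146: 17 days.
Total: 28 + 17 = 45 days.
45 mod 7 = 3, so 3 days before Sunday is Thursday.

Thursday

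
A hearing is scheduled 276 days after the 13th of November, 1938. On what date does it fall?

the 16th of August, 1939

Count 276 days after November 13, 1938:
Day-of-year of November 13, 1938: 317.
Day-of-year of August 16, 1939: 228.
1938 has 365 days, so 365 − 317 = 48 days remain in 1938.
Total: 48 + 228 = 276 days.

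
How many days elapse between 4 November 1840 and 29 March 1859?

6719

From November 4, 1840 to November 4, 1858: 18 years, of which 4 contain a Feb 29 — 14×365 + 4×366 = 6574 days.
November 1858: 30 − 4 = 26 days remain.
Then December (31), January (31), February 1859 (28): 31 + 31 + 28 = 90 days.
March 1–29, 1859: 29 days.
Residual: 145 days.
Total: 6719 days.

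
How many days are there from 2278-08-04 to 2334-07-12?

20430

Day-of-year of August 4, 2278: 216.
Day-of-year of July 12, 2334: 193.
2278 has 365 days, so 365 − 216 = 149 days remain in 2278.
Full years 2279–2333: 42 common + 13 leap = 42×365 + 13×366 = 20088 days.
Total: 149 + 20088 + 193 = 20430 days.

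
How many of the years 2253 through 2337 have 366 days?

Years divisible by 4: 2256, 2260, …, 2336 — 21 in all.
Of these, 2300 is divisible by 100 but not 400, so not leap.
Leap years: 21 − 1 = 20.

20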